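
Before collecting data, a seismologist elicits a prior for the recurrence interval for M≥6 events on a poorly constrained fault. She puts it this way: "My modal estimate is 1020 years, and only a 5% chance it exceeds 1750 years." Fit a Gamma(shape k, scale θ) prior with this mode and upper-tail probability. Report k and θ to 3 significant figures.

Gamma(k,θ) with k>1 has mode (k−1)θ, so θ = 1020/(k−1).
Need P(X < 1750) = 0.95 with θ tied to k this way. Start at k = 2, θ = 1020: P(X<1750) ≈ 0.512.
Too low — raise k to concentrate. Iterating converges to k ≈ 10.6.
Then θ = 1020/(10.6−1) ≈ 106.

k ≈ 10.6, θ ≈ 106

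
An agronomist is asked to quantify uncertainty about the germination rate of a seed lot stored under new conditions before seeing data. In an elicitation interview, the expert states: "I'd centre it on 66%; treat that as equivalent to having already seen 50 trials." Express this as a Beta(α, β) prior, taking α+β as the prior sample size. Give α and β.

Under the effective-sample-size interpretation, Beta(α, β) has prior mean α/(α+β) and prior sample size α+β.
So α+β = 50 and α/(α+β) = 0.66, giving α = 0.66·50 = 33 and β = 50 − 33 = 17.

α = 33, β = 17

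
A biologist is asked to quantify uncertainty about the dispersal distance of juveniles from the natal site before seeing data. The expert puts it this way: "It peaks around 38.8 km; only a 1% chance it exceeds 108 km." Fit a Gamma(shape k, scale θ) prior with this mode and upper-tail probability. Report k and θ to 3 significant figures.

Gamma(k,θ) with k>1 has mode (k−1)θ, so θ = 38.8/(k−1).
Need P(X < 108) = 0.99 with θ tied to k this way. Start at k = 2, θ = 38.8: P(X<108) ≈ 0.766.
Too low — raise k to concentrate. Iterating converges to k ≈ 5.37.
Then θ = 38.8/(5.37−1) ≈ 8.87.

k ≈ 5.37, θ ≈ 8.87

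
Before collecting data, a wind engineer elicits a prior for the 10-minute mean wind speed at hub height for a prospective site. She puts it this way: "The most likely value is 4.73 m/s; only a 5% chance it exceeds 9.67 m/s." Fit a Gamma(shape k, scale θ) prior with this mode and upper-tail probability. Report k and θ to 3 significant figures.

k ≈ 6.41, θ ≈ 0.874

Gamma(k,θ) with k>1 has mode (k−1)θ, so θ = 4.73/(k−1).
Need P(X < 9.67) = 0.95 with θ tied to k this way. Start at k = 2, θ = 4.73: P(X<9.67) ≈ 0.606.
Too low — raise k to concentrate. Iterating converges to k ≈ 6.41.
Then θ = 4.73/(6.41−1) ≈ 0.874.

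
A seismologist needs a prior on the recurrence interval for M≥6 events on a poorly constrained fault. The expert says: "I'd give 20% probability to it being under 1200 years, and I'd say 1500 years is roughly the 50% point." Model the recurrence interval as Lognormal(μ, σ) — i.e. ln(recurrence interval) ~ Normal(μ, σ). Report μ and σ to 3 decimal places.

If T ~ Lognormal(μ,σ) then ln T ~ Normal(μ,σ), so the p-quantile of ln T is μ + z_p·σ.
ln(1200) = 7.09 and ln(1500) = 7.313; z_{0.2} = -0.8416, z_{0.5} = 0.
σ = (7.313 − 7.09)/(0 − (-0.8416)) = 0.265.
μ = 7.09 − (-0.8416)·0.265 = 7.313.

μ ≈ 7.313, σ ≈ 0.265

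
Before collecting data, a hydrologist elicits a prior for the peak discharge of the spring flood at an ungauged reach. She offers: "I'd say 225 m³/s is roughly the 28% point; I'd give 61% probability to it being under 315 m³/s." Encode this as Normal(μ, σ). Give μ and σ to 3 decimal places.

μ = 285.842, σ = 104.389

The p-quantile of Normal(μ,σ) is μ + z_p·σ, with z_{0.28} = -0.5828 and z_{0.61} = 0.2793.
Eliminate σ: μ = (z₂·x₁ − z₁·x₂)/(z₂ − z₁) = (0.2793·225 − (-0.5828)·315)/0.8622 = 285.842.
Then σ = (x₂ − x₁)/(z₂ − z₁) = (315 − 225)/0.8622 = 104.389.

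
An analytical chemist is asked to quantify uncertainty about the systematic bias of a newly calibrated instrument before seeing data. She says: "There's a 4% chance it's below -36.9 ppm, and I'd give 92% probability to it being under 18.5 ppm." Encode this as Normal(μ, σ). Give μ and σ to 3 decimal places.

The p-quantile of Normal(μ,σ) is μ + z_p·σ, with z_{0.04} = -1.751 and z_{0.92} = 1.405.
Eliminate σ: μ = (z₂·x₁ − z₁·x₂)/(z₂ − z₁) = (1.405·-36.9 − (-1.751)·18.5)/3.156 = -6.166.
Then σ = (x₂ − x₁)/(z₂ − z₁) = (18.5 − -36.9)/3.156 = 17.555.

μ = -6.166, σ = 17.555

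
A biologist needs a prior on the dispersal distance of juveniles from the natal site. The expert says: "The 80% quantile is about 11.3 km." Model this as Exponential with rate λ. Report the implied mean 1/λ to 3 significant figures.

P(T < 11.3) = 1 − e^(−λ·11.3) = 0.8, so λ = −ln(1−0.8)/11.3 = −ln(0.2)/11.3 = 0.142.
Mean = 1/λ = 7.02 km.

mean ≈ 7.02 km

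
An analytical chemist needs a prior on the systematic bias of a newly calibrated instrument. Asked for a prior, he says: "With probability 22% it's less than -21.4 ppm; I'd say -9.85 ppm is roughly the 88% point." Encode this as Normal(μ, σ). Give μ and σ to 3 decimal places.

The p-quantile of Normal(μ,σ) is μ + z_p·σ, with z_{0.22} = -0.7722 and z_{0.88} = 1.175.
Eliminate σ: μ = (z₂·x₁ − z₁·x₂)/(z₂ − z₁) = (1.175·-21.4 − (-0.7722)·-9.85)/1.947 = -16.820.
Then σ = (x₂ − x₁)/(z₂ − z₁) = (-9.85 − -21.4)/1.947 = 5.932.

μ = -16.820, σ = 5.932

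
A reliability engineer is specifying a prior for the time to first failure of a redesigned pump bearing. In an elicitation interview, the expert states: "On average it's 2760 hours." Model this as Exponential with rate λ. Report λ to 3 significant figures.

Exponential mean = 1/λ, so λ = 1/2760.0 = 0.000362.

λ ≈ 0.000362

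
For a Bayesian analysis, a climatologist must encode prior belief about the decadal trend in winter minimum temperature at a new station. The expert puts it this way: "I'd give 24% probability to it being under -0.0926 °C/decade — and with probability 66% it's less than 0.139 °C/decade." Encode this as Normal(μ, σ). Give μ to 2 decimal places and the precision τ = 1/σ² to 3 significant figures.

For Normal(μ,σ), the p-quantile is μ + z_p·σ. Here z_{0.24} = -0.7063, z_{0.66} = 0.4125.
So -0.0926 = μ − 0.7063σ and 0.139 = μ + 0.4125σ.
Subtracting: σ = (0.139 − -0.0926)/(0.4125 − (-0.7063)) = 0.21.
Then μ = -0.0926 − (-0.7063)·0.21 = 0.05.
Precision τ = 1/σ² = 1/0.207² = 23.3.

μ = 0.05, τ = 23.3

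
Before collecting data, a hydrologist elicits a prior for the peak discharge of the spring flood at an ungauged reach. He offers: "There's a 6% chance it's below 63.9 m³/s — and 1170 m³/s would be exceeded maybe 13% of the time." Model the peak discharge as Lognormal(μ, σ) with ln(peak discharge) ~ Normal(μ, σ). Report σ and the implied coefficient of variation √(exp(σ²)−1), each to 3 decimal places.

If T ~ Lognormal(μ,σ) then ln T ~ Normal(μ,σ), so the p-quantile of ln T is μ + z_p·σ.
ln(63.9) = 4.157 and ln(1170) = 7.065; z_{0.06} = -1.555, z_{0.87} = 1.126.
σ = (7.065 − 4.157)/(1.126 − (-1.555)) = 1.084.
μ = 4.157 − (-1.555)·1.084 = 5.843.
CV = √(exp(σ²)−1) = √(exp(1.1759)−1) = 1.497.

σ ≈ 1.084, CV ≈ 1.497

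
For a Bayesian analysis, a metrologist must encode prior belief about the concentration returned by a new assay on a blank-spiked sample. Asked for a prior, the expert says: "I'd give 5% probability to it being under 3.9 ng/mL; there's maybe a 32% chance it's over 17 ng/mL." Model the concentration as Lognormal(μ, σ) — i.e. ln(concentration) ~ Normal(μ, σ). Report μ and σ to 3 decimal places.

If T ~ Lognormal(μ,σ) then ln T ~ Normal(μ,σ), so the p-quantile of ln T is μ + z_p·σ.
ln(3.9) = 1.361 and ln(17) = 2.833; z_{0.05} = -1.645, z_{0.68} = 0.4677.
σ = (2.833 − 1.361)/(0.4677 − (-1.645)) = 0.697.
μ = 1.361 − (-1.645)·0.697 = 2.507.

μ ≈ 2.507, σ ≈ 0.697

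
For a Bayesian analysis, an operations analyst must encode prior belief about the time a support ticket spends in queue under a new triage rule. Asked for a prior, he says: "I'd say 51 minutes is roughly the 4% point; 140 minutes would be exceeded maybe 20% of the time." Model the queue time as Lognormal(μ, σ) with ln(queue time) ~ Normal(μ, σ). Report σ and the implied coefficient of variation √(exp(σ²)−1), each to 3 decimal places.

If T ~ Lognormal(μ,σ) then ln T ~ Normal(μ,σ), so the p-quantile of ln T is μ + z_p·σ.
ln(51) = 3.932 and ln(140) = 4.942; z_{0.04} = -1.751, z_{0.8} = 0.8416.
σ = (4.942 − 3.932)/(0.8416 − (-1.751)) = 0.390.
μ = 3.932 − (-1.751)·0.390 = 4.614.
CV = √(exp(σ²)−1) = √(exp(0.1517)−1) = 0.405.

σ ≈ 0.390, CV ≈ 0.405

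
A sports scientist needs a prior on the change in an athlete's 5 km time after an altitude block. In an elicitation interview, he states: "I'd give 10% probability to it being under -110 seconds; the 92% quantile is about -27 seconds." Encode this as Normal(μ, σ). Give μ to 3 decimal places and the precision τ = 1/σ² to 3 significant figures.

The p-quantile of Normal(μ,σ) is μ + z_p·σ, with z_{0.1} = -1.282 and z_{0.92} = 1.405.
Eliminate σ: μ = (z₂·x₁ − z₁·x₂)/(z₂ − z₁) = (1.405·-110 − (-1.282)·-27)/2.687 = -70.408.
Then σ = (x₂ − x₁)/(z₂ − z₁) = (-27 − -110)/2.687 = 30.894.
Precision τ = 1/σ² = 1/30.89² = 0.00105.

μ = -70.408, τ = 0.00105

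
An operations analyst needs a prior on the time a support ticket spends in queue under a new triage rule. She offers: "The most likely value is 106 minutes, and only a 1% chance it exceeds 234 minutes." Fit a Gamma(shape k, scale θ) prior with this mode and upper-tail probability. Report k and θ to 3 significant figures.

Gamma(k,θ) with k>1 has mode (k−1)θ, so θ = 106/(k−1).
Need P(X < 234) = 0.99 with θ tied to k this way. Start at k = 2, θ = 106: P(X<234) ≈ 0.647.
Too low — raise k to concentrate. Iterating converges to k ≈ 8.68.
Then θ = 106/(8.68−1) ≈ 13.8.

k ≈ 8.68, θ ≈ 13.8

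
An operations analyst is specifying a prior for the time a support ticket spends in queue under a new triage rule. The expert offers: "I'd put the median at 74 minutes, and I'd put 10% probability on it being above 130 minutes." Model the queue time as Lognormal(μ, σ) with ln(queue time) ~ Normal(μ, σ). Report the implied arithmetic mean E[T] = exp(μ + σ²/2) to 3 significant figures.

If T ~ Lognormal(μ,σ) then ln T ~ Normal(μ,σ), so the p-quantile of ln T is μ + z_p·σ.
ln(74) = 4.304 and ln(130) = 4.868; z_{0.5} = 0, z_{0.9} = 1.282.
σ = (4.868 − 4.304)/(1.282 − (0)) = 0.440.
μ = 4.304 − (0)·0.440 = 4.304.
E[T] = exp(μ + σ²/2) = exp(4.304 + 0.0967) = 81.5 minutes.

E[T] ≈ 81.5 minutes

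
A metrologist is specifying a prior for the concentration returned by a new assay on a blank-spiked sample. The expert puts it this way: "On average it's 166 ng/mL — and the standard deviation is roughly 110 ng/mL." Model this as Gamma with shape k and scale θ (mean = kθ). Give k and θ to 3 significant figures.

For Gamma(k, scale θ): mean = kθ, variance = kθ², so CV = 1/√k.
CV = SD/mean = 110/166 = 0.6627, hence k = 1/CV² = 2.28.
Then θ = mean/k = 166/2.28 = 72.9.

k ≈ 2.28, θ ≈ 72.9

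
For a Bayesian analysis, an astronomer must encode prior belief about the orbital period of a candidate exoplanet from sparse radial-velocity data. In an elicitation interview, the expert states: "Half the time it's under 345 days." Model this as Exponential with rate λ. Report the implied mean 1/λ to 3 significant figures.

Exponential median = ln 2 / λ, so λ = ln 2 / 345.0 = 0.00201.
Mean = 1/λ = 498 days.

mean ≈ 498 days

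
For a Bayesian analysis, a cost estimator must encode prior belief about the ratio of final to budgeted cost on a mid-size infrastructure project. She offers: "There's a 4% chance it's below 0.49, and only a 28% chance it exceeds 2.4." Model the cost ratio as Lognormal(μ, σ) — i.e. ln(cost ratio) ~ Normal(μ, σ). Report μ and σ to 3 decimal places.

μ ≈ 0.479, σ ≈ 0.681

If T ~ Lognormal(μ,σ) then ln T ~ Normal(μ,σ), so the p-quantile of ln T is μ + z_p·σ.
ln(0.49) = -0.7133 and ln(2.4) = 0.8755; z_{0.04} = -1.751, z_{0.72} = 0.5828.
σ = (0.8755 − -0.7133)/(0.5828 − (-1.751)) = 0.681.
μ = -0.7133 − (-1.751)·0.681 = 0.479.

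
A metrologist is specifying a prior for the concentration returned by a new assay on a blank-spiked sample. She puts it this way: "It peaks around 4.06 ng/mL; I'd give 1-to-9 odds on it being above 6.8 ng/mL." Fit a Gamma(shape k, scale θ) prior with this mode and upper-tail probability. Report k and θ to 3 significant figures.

Gamma(k,θ) with k>1 has mode (k−1)θ, so θ = 4.06/(k−1).
Need P(X < 6.8) = 0.9 with θ tied to k this way. Start at k = 2, θ = 4.06: P(X<6.8) ≈ 0.499.
Too low — raise k to concentrate. Iterating converges to k ≈ 8.11.
Then θ = 4.06/(8.11−1) ≈ 0.571.

k ≈ 8.11, θ ≈ 0.571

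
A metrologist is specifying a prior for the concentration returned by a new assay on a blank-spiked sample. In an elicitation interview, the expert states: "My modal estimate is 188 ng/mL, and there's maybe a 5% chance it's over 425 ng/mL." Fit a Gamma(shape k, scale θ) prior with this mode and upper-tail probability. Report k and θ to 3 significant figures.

Gamma(k,θ) with k>1 has mode (k−1)θ, so θ = 188/(k−1).
Need P(X < 425) = 0.95 with θ tied to k this way. Start at k = 2, θ = 188: P(X<425) ≈ 0.660.
Too low — raise k to concentrate. Iterating converges to k ≈ 5.13.
Then θ = 188/(5.13−1) ≈ 45.6.

k ≈ 5.13, θ ≈ 45.6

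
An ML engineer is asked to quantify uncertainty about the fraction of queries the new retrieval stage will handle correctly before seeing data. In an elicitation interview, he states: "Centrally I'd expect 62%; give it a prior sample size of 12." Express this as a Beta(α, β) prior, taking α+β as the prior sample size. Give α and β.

Under the effective-sample-size interpretation, Beta(α, β) has prior mean α/(α+β) and prior sample size α+β.
So α+β = 12 and α/(α+β) = 0.62, giving α = 0.62·12 = 7.44 and β = 12 − 7.44 = 4.56.

α = 7.44, β = 4.56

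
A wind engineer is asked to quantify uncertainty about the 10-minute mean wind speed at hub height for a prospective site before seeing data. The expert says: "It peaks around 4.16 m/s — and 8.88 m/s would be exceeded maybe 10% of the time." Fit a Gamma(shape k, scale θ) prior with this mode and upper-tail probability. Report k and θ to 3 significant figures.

Gamma(k,θ) with k>1 has mode (k−1)θ, so θ = 4.16/(k−1).
Need P(X < 8.88) = 0.9 with θ tied to k this way. Start at k = 2, θ = 4.16: P(X<8.88) ≈ 0.629.
Too low — raise k to concentrate. Iterating converges to k ≈ 4.34.
Then θ = 4.16/(4.34−1) ≈ 1.24.

k ≈ 4.34, θ ≈ 1.24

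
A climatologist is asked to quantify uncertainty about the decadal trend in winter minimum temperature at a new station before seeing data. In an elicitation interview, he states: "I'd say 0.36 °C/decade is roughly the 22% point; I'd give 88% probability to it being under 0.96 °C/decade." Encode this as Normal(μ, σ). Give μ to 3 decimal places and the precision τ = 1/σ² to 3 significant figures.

μ = 0.598, τ = 10.5

For Normal(μ,σ), the p-quantile is μ + z_p·σ. Here z_{0.22} = -0.7722, z_{0.88} = 1.175.
So 0.36 = μ − 0.7722σ and 0.96 = μ + 1.175σ.
Subtracting: σ = (0.96 − 0.36)/(1.175 − (-0.7722)) = 0.308.
Then μ = 0.36 − (-0.7722)·0.308 = 0.598.
Precision τ = 1/σ² = 1/0.3081² = 10.5.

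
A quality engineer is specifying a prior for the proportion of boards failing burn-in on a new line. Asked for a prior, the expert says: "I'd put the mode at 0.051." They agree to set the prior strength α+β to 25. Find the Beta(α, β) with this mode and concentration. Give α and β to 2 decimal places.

α = 2.17, β = 22.83

For α,β > 1 the Beta mode is (α−1)/(α+β−2). With α+β = 25, the mode is (α−1)/23.
Set (α−1)/23 = 0.051 → α = 1 + 0.051·23 = 2.17.
β = 25 − α = 22.83.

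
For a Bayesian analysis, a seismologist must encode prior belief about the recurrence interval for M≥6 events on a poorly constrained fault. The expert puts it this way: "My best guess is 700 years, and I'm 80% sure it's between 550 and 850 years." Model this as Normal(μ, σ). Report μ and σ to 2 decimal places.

A symmetric 80% interval runs μ ± z·σ with z = 1.282.
Half-width = 150, so σ = 150/1.282 = 117.05.
μ is the stated best guess, 700.00.

μ = 700.00, σ = 117.05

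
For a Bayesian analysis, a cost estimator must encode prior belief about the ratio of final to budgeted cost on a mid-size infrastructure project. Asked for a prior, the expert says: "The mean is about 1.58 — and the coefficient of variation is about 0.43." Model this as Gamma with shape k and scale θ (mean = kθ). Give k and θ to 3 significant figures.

k ≈ 5.41, θ ≈ 0.292

For Gamma(k, scale θ): mean = kθ, variance = kθ², so CV = 1/√k.
CV = 0.43, hence k = 1/CV² = 5.41.
Then θ = mean/k = 1.58/5.41 = 0.292.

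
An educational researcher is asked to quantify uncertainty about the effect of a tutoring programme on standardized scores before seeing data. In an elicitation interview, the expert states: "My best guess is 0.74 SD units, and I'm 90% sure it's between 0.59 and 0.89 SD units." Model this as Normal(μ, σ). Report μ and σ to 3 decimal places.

μ = 0.740, σ = 0.091

A symmetric 90% interval runs μ ± z·σ with z = 1.645.
Half-width = 0.15, so σ = 0.15/1.645 = 0.091.
μ is the stated best guess, 0.740.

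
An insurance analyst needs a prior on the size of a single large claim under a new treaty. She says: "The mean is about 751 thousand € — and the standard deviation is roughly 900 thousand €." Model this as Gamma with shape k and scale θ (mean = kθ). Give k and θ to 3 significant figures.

For Gamma(k, scale θ): mean = kθ, variance = kθ², so CV = 1/√k.
CV = SD/mean = 900/751 = 1.198, hence k = 1/CV² = 0.696.
Then θ = mean/k = 751/0.696 = 1080.

k ≈ 0.696, θ ≈ 1080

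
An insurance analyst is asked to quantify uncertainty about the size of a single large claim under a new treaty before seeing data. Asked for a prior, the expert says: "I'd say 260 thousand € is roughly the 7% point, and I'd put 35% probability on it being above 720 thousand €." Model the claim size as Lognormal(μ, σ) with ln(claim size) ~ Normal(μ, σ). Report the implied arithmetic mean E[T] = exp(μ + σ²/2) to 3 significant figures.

If T ~ Lognormal(μ,σ) then ln T ~ Normal(μ,σ), so the p-quantile of ln T is μ + z_p·σ.
ln(260) = 5.561 and ln(720) = 6.579; z_{0.07} = -1.476, z_{0.65} = 0.3853.
σ = (6.579 − 5.561)/(0.3853 − (-1.476)) = 0.547.
μ = 5.561 − (-1.476)·0.547 = 6.368.
E[T] = exp(μ + σ²/2) = exp(6.368 + 0.1498) = 677 thousand €.

E[T] ≈ 677 thousand €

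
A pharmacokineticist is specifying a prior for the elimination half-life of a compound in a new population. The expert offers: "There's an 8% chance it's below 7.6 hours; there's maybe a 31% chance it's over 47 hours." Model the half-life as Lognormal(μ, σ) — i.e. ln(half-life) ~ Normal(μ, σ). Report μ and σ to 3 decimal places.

If T ~ Lognormal(μ,σ) then ln T ~ Normal(μ,σ), so the p-quantile of ln T is μ + z_p·σ.
ln(7.6) = 2.028 and ln(47) = 3.85; z_{0.08} = -1.405, z_{0.69} = 0.4959.
σ = (3.85 − 2.028)/(0.4959 − (-1.405)) = 0.958.
μ = 2.028 − (-1.405)·0.958 = 3.375.

μ ≈ 3.375, σ ≈ 0.958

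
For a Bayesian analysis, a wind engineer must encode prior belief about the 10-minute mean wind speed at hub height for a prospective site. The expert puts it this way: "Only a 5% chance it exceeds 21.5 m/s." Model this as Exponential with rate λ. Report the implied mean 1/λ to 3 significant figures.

mean ≈ 7.18 m/s

P(T > 21.5) = e^(−λ·21.5) = 0.05, so λ = −ln(0.05)/21.5 = 0.139.
Mean = 1/λ = 7.18 m/s.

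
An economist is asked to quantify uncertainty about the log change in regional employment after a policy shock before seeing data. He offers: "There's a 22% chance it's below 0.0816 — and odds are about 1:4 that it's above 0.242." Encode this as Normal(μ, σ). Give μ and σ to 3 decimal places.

The p-quantile of Normal(μ,σ) is μ + z_p·σ, with z_{0.22} = -0.7722 and z_{0.8} = 0.8416.
Eliminate σ: μ = (z₂·x₁ − z₁·x₂)/(z₂ − z₁) = (0.8416·0.0816 − (-0.7722)·0.242)/1.614 = 0.158.
Then σ = (x₂ − x₁)/(z₂ − z₁) = (0.242 − 0.0816)/1.614 = 0.099.

μ = 0.158, σ = 0.099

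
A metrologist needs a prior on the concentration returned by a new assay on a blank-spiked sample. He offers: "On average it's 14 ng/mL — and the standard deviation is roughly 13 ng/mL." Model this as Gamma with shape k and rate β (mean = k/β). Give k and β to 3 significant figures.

k ≈ 1.16, β ≈ 0.0828

For Gamma(k, rate β): mean = k/β, variance = k/β², so CV = 1/√k.
CV = SD/mean = 13/14 = 0.9286, hence k = 1/CV² = 1.16.
Then β = k/mean = 1.16/14 = 0.0828.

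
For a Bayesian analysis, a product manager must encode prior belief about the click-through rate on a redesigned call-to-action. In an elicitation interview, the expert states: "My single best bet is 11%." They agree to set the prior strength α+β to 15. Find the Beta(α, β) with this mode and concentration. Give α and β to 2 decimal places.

For α,β > 1 the Beta mode is (α−1)/(α+β−2). With α+β = 15, the mode is (α−1)/13.
Set (α−1)/13 = 0.11 → α = 1 + 0.11·13 = 2.43.
β = 15 − α = 12.57.

α = 2.43, β = 12.57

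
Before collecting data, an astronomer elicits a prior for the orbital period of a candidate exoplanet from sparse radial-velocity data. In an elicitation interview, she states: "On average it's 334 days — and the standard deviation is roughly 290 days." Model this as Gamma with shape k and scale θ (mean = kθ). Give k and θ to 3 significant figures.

For Gamma(k, scale θ): mean = kθ, variance = kθ², so CV = 1/√k.
CV = SD/mean = 290/334 = 0.8683, hence k = 1/CV² = 1.33.
Then θ = mean/k = 334/1.33 = 252.

k ≈ 1.33, θ ≈ 252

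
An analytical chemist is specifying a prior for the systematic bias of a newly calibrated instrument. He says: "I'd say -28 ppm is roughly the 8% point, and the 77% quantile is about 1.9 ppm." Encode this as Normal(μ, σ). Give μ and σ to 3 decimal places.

The p-quantile of Normal(μ,σ) is μ + z_p·σ, with z_{0.08} = -1.405 and z_{0.77} = 0.7388.
Eliminate σ: μ = (z₂·x₁ − z₁·x₂)/(z₂ − z₁) = (0.7388·-28 − (-1.405)·1.9)/2.144 = -8.404.
Then σ = (x₂ − x₁)/(z₂ − z₁) = (1.9 − -28)/2.144 = 13.946.

μ = -8.404, σ = 13.946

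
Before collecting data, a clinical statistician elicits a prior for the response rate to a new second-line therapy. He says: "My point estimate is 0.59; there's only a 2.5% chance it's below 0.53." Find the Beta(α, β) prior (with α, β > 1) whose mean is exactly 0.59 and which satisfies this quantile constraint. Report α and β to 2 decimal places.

α ≈ 154.79, β ≈ 107.57

With mean 0.59 fixed, write α = 0.59s, β = 0.41s where s = α+β.
Need P(θ < 0.53) = 0.025 under Beta(0.59s, 0.41s). Normal approximation: (q−m)/√(m(1−m)/s) ≈ z_{0.025} = -1.96, so s ≈ 0.59·0.41·(-1.96)²/(0.53−0.59)² = 258.1.
At s = 258.1: P(θ<0.53) ≈ 0.026. Adjusting to match 0.025 gives s ≈ 262.36.
So α = 0.59·262.36 ≈ 154.79, β = 0.41·262.36 ≈ 107.57.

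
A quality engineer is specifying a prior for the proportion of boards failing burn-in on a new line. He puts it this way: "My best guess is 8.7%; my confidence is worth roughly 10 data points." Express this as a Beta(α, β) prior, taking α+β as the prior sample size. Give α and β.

α = 0.87, β = 9.13

Under the effective-sample-size interpretation, Beta(α, β) has prior mean α/(α+β) and prior sample size α+β.
So α+β = 10 and α/(α+β) = 0.087, giving α = 0.087·10 = 0.87 and β = 10 − 0.87 = 9.13.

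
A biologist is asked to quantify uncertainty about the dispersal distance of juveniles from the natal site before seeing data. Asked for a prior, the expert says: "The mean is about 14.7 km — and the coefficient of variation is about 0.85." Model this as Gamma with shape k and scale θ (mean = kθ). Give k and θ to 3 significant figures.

k ≈ 1.38, θ ≈ 10.6

For Gamma(k, scale θ): mean = kθ, variance = kθ², so CV = 1/√k.
CV = 0.85, hence k = 1/CV² = 1.38.
Then θ = mean/k = 14.7/1.38 = 10.6.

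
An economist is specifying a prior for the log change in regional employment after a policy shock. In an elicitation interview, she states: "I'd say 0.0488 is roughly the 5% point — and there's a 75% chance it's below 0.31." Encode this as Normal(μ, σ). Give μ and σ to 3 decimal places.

For Normal(μ,σ), the p-quantile is μ + z_p·σ. Here z_{0.05} = -1.645, z_{0.75} = 0.6745.
So 0.0488 = μ − 1.645σ and 0.31 = μ + 0.6745σ.
Subtracting: σ = (0.31 − 0.0488)/(0.6745 − (-1.645)) = 0.113.
Then μ = 0.0488 − (-1.645)·0.113 = 0.234.

μ = 0.234, σ = 0.113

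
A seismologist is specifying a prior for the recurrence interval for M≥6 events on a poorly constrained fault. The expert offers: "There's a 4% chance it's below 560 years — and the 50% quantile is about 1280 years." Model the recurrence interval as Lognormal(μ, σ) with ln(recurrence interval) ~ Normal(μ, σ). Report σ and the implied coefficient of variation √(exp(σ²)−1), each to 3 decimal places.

σ ≈ 0.472, CV ≈ 0.500

If T ~ Lognormal(μ,σ) then ln T ~ Normal(μ,σ), so the p-quantile of ln T is μ + z_p·σ.
ln(560) = 6.328 and ln(1280) = 7.155; z_{0.04} = -1.751, z_{0.5} = 0.
σ = (7.155 − 6.328)/(0 − (-1.751)) = 0.472.
μ = 6.328 − (-1.751)·0.472 = 7.155.
CV = √(exp(σ²)−1) = √(exp(0.2230)−1) = 0.500.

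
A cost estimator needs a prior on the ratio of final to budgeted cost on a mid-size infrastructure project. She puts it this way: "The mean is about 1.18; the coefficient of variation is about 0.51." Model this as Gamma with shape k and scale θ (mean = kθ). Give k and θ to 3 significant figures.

For Gamma(k, scale θ): mean = kθ, variance = kθ², so CV = 1/√k.
CV = 0.51, hence k = 1/CV² = 3.84.
Then θ = mean/k = 1.18/3.84 = 0.307.

k ≈ 3.84, θ ≈ 0.307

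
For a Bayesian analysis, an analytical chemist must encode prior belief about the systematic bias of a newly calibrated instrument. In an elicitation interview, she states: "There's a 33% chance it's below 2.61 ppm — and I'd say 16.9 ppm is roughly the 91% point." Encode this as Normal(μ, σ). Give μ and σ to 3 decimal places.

μ = 6.140, σ = 8.025

The p-quantile of Normal(μ,σ) is μ + z_p·σ, with z_{0.33} = -0.4399 and z_{0.91} = 1.341.
Eliminate σ: μ = (z₂·x₁ − z₁·x₂)/(z₂ − z₁) = (1.341·2.61 − (-0.4399)·16.9)/1.781 = 6.140.
Then σ = (x₂ − x₁)/(z₂ − z₁) = (16.9 − 2.61)/1.781 = 8.025.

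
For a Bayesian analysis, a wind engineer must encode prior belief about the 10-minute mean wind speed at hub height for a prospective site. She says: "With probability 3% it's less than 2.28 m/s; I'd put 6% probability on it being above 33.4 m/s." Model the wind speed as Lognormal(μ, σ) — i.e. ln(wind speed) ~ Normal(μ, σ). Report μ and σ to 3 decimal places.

If T ~ Lognormal(μ,σ) then ln T ~ Normal(μ,σ), so the p-quantile of ln T is μ + z_p·σ.
ln(2.28) = 0.8242 and ln(33.4) = 3.509; z_{0.03} = -1.881, z_{0.94} = 1.555.
σ = (3.509 − 0.8242)/(1.555 − (-1.881)) = 0.781.
μ = 0.8242 − (-1.881)·0.781 = 2.294.

μ ≈ 2.294, σ ≈ 0.781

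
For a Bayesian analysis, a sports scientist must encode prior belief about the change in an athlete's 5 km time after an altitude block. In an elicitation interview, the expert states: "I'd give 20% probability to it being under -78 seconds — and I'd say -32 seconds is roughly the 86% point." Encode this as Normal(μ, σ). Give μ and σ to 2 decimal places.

μ = -57.86, σ = 23.93

The p-quantile of Normal(μ,σ) is μ + z_p·σ, with z_{0.2} = -0.8416 and z_{0.86} = 1.08.
Eliminate σ: μ = (z₂·x₁ − z₁·x₂)/(z₂ − z₁) = (1.08·-78 − (-0.8416)·-32)/1.922 = -57.86.
Then σ = (x₂ − x₁)/(z₂ − z₁) = (-32 − -78)/1.922 = 23.93.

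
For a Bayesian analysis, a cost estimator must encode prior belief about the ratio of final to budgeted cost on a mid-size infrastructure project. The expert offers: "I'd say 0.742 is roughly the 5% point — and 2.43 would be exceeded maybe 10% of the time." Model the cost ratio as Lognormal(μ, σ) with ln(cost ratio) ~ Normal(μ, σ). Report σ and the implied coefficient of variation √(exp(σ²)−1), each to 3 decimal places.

σ ≈ 0.405, CV ≈ 0.423

If T ~ Lognormal(μ,σ) then ln T ~ Normal(μ,σ), so the p-quantile of ln T is μ + z_p·σ.
ln(0.742) = -0.2984 and ln(2.43) = 0.8879; z_{0.05} = -1.645, z_{0.9} = 1.282.
σ = (0.8879 − -0.2984)/(1.282 − (-1.645)) = 0.405.
μ = -0.2984 − (-1.645)·0.405 = 0.368.
CV = √(exp(σ²)−1) = √(exp(0.1643)−1) = 0.423.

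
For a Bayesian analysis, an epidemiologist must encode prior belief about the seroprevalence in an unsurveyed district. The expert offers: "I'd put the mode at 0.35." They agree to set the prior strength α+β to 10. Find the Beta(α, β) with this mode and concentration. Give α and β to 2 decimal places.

α = 3.80, β = 6.20

For α,β > 1 the Beta mode is (α−1)/(α+β−2). With α+β = 10, the mode is (α−1)/8.
Set (α−1)/8 = 0.35 → α = 1 + 0.35·8 = 3.80.
β = 10 − α = 6.20.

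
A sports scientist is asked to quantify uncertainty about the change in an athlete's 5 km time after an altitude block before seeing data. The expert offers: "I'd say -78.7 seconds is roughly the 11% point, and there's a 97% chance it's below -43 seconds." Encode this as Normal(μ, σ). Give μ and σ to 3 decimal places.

μ = -64.608, σ = 11.489

For Normal(μ,σ), the p-quantile is μ + z_p·σ. Here z_{0.11} = -1.227, z_{0.97} = 1.881.
So -78.7 = μ − 1.227σ and -43 = μ + 1.881σ.
Subtracting: σ = (-43 − -78.7)/(1.881 − (-1.227)) = 11.489.
Then μ = -78.7 − (-1.227)·11.489 = -64.608.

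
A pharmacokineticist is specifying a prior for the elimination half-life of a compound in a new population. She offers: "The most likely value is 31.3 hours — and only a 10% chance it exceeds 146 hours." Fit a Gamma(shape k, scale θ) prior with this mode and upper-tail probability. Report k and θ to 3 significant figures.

Gamma(k,θ) with k>1 has mode (k−1)θ, so θ = 31.3/(k−1).
Need P(X < 146) = 0.9 with θ tied to k this way. Start at k = 2, θ = 31.3: P(X<146) ≈ 0.947.
Too high — lower k to spread out. Iterating converges to k ≈ 1.75.
Then θ = 31.3/(1.75−1) ≈ 41.5.

k ≈ 1.75, θ ≈ 41.5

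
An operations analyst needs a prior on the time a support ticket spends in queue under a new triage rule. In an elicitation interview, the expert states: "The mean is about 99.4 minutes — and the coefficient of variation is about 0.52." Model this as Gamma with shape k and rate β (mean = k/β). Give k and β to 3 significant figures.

For Gamma(k, rate β): mean = k/β, variance = k/β², so CV = 1/√k.
CV = 0.52, hence k = 1/CV² = 3.7.
Then β = k/mean = 3.7/99.4 = 0.0372.

k ≈ 3.7, β ≈ 0.0372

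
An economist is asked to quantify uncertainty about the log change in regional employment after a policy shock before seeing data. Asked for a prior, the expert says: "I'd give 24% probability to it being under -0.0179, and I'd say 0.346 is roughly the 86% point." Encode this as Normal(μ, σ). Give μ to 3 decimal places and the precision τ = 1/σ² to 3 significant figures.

μ = 0.126, τ = 24.1

The p-quantile of Normal(μ,σ) is μ + z_p·σ, with z_{0.24} = -0.7063 and z_{0.86} = 1.08.
Eliminate σ: μ = (z₂·x₁ − z₁·x₂)/(z₂ − z₁) = (1.08·-0.0179 − (-0.7063)·0.346)/1.787 = 0.126.
Then σ = (x₂ − x₁)/(z₂ − z₁) = (0.346 − -0.0179)/1.787 = 0.204.
Precision τ = 1/σ² = 1/0.2037² = 24.1.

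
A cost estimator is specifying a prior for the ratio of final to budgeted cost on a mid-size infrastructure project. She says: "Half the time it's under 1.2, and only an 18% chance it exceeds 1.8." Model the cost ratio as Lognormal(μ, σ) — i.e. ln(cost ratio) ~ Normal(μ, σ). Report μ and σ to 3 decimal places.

μ ≈ 0.182, σ ≈ 0.443

If T ~ Lognormal(μ,σ) then ln T ~ Normal(μ,σ), so the p-quantile of ln T is μ + z_p·σ.
ln(1.2) = 0.1823 and ln(1.8) = 0.5878; z_{0.5} = 0, z_{0.82} = 0.9154.
σ = (0.5878 − 0.1823)/(0.9154 − (0)) = 0.443.
μ = 0.1823 − (0)·0.443 = 0.182.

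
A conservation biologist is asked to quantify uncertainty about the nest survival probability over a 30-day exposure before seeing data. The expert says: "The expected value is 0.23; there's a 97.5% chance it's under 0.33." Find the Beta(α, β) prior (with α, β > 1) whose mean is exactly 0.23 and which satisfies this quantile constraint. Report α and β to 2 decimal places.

α ≈ 17.57, β ≈ 58.83

With mean 0.23 fixed, write α = 0.23s, β = 0.77s where s = α+β.
Need P(θ < 0.33) = 0.975 under Beta(0.23s, 0.77s). Normal approximation: (q−m)/√(m(1−m)/s) ≈ z_{0.975} = 1.96, so s ≈ 0.23·0.77·(1.96)²/(0.33−0.23)² = 68.0.
At s = 68.0: P(θ<0.33) ≈ 0.968. Adjusting to match 0.975 gives s ≈ 76.41.
So α = 0.23·76.41 ≈ 17.57, β = 0.77·76.41 ≈ 58.83.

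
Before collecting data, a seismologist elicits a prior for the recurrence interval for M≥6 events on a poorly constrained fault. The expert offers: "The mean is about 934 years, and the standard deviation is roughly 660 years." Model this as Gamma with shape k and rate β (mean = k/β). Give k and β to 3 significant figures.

k ≈ 2, β ≈ 0.00214

For Gamma(k, rate β): mean = k/β, variance = k/β², so CV = 1/√k.
CV = SD/mean = 660/934 = 0.7066, hence k = 1/CV² = 2.
Then β = k/mean = 2/934 = 0.00214.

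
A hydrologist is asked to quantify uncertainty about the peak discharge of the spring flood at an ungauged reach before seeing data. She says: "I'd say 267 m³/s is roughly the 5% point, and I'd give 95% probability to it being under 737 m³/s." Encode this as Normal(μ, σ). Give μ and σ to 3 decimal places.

For Normal(μ,σ), the p-quantile is μ + z_p·σ. Here z_{0.05} = -1.645, z_{0.95} = 1.645.
So 267 = μ − 1.645σ and 737 = μ + 1.645σ.
Subtracting: σ = (737 − 267)/(1.645 − (-1.645)) = 142.870.
Then μ = 267 − (-1.645)·142.870 = 502.000.

μ = 502.000, σ = 142.870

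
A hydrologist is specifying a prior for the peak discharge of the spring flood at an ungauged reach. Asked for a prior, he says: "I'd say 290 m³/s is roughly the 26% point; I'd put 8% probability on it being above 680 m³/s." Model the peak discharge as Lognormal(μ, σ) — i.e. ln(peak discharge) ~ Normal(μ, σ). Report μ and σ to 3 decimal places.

If T ~ Lognormal(μ,σ) then ln T ~ Normal(μ,σ), so the p-quantile of ln T is μ + z_p·σ.
ln(290) = 5.67 and ln(680) = 6.522; z_{0.26} = -0.6433, z_{0.92} = 1.405.
σ = (6.522 − 5.67)/(1.405 − (-0.6433)) = 0.416.
μ = 5.67 − (-0.6433)·0.416 = 5.938.

μ ≈ 5.938, σ ≈ 0.416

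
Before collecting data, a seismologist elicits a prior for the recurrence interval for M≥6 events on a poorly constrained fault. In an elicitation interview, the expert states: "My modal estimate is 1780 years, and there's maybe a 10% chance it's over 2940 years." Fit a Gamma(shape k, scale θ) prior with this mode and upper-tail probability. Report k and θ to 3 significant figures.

k ≈ 8.49, θ ≈ 238

Gamma(k,θ) with k>1 has mode (k−1)θ, so θ = 1780/(k−1).
Need P(X < 2940) = 0.9 with θ tied to k this way. Start at k = 2, θ = 1780: P(X<2940) ≈ 0.492.
Too low — raise k to concentrate. Iterating converges to k ≈ 8.49.
Then θ = 1780/(8.49−1) ≈ 238.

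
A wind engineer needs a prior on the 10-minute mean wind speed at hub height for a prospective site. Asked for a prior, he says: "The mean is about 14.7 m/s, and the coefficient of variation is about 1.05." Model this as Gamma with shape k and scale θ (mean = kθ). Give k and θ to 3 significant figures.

For Gamma(k, scale θ): mean = kθ, variance = kθ², so CV = 1/√k.
CV = 1.05, hence k = 1/CV² = 0.907.
Then θ = mean/k = 14.7/0.907 = 16.2.

k ≈ 0.907, θ ≈ 16.2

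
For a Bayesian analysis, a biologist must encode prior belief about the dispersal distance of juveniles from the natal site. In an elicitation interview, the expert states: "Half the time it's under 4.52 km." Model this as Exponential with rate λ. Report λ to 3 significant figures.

Exponential median = ln 2 / λ, so λ = ln 2 / 4.52 = 0.153.

λ ≈ 0.153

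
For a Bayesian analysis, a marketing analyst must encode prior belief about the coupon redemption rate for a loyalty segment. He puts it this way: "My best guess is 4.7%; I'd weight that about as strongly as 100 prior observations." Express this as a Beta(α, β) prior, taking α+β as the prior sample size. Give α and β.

α = 4.7, β = 95.3

Under the effective-sample-size interpretation, Beta(α, β) has prior mean α/(α+β) and prior sample size α+β.
So α+β = 100 and α/(α+β) = 0.047, giving α = 0.047·100 = 4.7 and β = 100 − 4.7 = 95.3.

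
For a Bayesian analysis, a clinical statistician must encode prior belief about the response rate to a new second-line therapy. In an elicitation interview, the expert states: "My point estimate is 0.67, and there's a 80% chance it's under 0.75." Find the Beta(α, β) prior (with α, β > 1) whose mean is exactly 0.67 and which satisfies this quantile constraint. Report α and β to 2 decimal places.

With mean 0.67 fixed, write α = 0.67s, β = 0.33s where s = α+β.
Need P(θ < 0.75) = 0.8 under Beta(0.67s, 0.33s). Normal approximation: (q−m)/√(m(1−m)/s) ≈ z_{0.8} = 0.842, so s ≈ 0.67·0.33·(0.842)²/(0.75−0.67)² = 24.5.
At s = 24.5: P(θ<0.75) ≈ 0.796. Adjusting to match 0.8 gives s ≈ 25.20.
So α = 0.67·25.20 ≈ 16.88, β = 0.33·25.20 ≈ 8.31.

α ≈ 16.88, β ≈ 8.31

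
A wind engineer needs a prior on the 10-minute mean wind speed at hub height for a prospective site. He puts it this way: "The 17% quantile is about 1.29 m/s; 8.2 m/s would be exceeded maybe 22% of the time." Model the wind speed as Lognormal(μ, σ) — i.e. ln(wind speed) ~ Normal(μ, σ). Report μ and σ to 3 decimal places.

μ ≈ 1.277, σ ≈ 1.071

If T ~ Lognormal(μ,σ) then ln T ~ Normal(μ,σ), so the p-quantile of ln T is μ + z_p·σ.
ln(1.29) = 0.2546 and ln(8.2) = 2.104; z_{0.17} = -0.9542, z_{0.78} = 0.7722.
σ = (2.104 − 0.2546)/(0.7722 − (-0.9542)) = 1.071.
μ = 0.2546 − (-0.9542)·1.071 = 1.277.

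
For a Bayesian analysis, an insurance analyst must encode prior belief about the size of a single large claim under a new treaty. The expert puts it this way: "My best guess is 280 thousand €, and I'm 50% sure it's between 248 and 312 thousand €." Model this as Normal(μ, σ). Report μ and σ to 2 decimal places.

A symmetric 50% interval runs μ ± z·σ with z = 0.6745.
Half-width = 32, so σ = 32/0.6745 = 47.44.
μ is the stated best guess, 280.00.

μ = 280.00, σ = 47.44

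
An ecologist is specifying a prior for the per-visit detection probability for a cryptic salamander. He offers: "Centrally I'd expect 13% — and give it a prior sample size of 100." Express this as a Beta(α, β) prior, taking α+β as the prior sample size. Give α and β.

α = 13, β = 87

Under the effective-sample-size interpretation, Beta(α, β) has prior mean α/(α+β) and prior sample size α+β.
So α+β = 100 and α/(α+β) = 0.13, giving α = 0.13·100 = 13 and β = 100 − 13 = 87.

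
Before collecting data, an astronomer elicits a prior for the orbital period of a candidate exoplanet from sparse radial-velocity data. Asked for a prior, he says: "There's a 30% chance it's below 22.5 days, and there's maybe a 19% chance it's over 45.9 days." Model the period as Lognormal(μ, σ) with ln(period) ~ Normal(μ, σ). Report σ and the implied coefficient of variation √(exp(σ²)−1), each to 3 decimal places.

σ ≈ 0.508, CV ≈ 0.543

If T ~ Lognormal(μ,σ) then ln T ~ Normal(μ,σ), so the p-quantile of ln T is μ + z_p·σ.
ln(22.5) = 3.114 and ln(45.9) = 3.826; z_{0.3} = -0.5244, z_{0.81} = 0.8779.
σ = (3.826 − 3.114)/(0.8779 − (-0.5244)) = 0.508.
μ = 3.114 − (-0.5244)·0.508 = 3.380.
CV = √(exp(σ²)−1) = √(exp(0.2585)−1) = 0.543.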